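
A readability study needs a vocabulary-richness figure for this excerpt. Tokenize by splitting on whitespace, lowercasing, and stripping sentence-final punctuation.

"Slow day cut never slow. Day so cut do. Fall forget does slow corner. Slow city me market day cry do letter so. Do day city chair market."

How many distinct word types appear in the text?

16

Distinct types: {chair, city, corner, cry, cut, day, do, does, fall, forget, letter, market, me, never, slow, so}
V = 16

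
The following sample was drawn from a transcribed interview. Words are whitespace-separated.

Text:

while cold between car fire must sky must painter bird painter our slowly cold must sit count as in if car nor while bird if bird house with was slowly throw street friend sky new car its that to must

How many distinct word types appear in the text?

Distinct types: {as, between, bird, car, cold, count, fire, friend, house, if, in, its, must, new, nor, our, painter, sit, sky, slowly, street, that, throw, to, was, while, with}
V = 27

27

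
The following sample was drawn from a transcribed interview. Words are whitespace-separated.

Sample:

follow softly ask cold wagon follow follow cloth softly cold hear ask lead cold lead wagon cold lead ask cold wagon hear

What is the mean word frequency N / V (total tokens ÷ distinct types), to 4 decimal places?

N = 22 tokens, V = 8 types.
Mean frequency = N / V = 22 / 8 = 2.7500

2.7500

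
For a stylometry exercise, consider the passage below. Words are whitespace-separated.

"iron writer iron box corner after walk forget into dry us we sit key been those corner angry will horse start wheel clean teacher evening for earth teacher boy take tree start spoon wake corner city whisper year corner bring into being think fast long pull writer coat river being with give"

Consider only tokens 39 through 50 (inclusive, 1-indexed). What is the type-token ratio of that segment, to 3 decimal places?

0.917

Segment tokens 39–50: corner, bring, into, being, think, fast, long, pull, writer, coat, river, being
Segment N = 12, segment V = 11.
TTR = 11 / 12 = 0.917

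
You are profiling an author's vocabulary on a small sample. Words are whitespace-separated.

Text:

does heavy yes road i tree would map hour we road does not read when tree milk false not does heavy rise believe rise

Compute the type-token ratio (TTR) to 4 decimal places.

0.7083

N = 24 tokens, V = 17 types.
TTR = V / N = 17 / 24 = 0.7083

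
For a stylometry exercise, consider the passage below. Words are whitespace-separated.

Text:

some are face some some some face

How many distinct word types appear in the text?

Distinct types: {are, face, some}
V = 3

3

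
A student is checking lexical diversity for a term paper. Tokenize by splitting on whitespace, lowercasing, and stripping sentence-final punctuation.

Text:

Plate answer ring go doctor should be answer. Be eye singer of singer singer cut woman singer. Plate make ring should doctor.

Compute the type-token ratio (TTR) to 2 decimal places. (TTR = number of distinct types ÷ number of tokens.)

0.59

N = 22 tokens, V = 13 types.
TTR = V / N = 13 / 22 = 0.59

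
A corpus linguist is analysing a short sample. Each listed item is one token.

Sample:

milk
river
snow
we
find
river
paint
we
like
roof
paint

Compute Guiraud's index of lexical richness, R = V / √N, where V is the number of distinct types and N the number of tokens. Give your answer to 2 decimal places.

2.41

N = 11, V = 8.
√N = 3.316625
R = 8 / 3.316625 = 2.41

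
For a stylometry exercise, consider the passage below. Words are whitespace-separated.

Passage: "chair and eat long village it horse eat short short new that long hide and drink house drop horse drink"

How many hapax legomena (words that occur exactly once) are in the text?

8

Frequencies: and:2, eat:2, long:2, horse:2, short:2, drink:2, chair:1, village:1, it:1, new:1, that:1, hide:1, house:1, drop:1
Hapax (freq=1): chair, drop, hide, house, it, new, that, village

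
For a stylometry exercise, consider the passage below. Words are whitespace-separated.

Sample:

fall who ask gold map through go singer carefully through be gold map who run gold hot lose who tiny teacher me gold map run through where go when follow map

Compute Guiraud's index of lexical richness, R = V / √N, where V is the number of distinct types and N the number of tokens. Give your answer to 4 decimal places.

N = 31, V = 19.
√N = 5.567764
R = 19 / 5.567764 = 3.4125

3.4125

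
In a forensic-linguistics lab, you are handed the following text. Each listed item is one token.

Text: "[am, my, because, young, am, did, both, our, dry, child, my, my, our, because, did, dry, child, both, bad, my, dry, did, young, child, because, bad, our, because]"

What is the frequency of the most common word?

4

Frequencies: my:4, because:4, did:3, our:3, dry:3, child:3, am:2, young:2, both:2, bad:2
Most common: 'my' with frequency 4.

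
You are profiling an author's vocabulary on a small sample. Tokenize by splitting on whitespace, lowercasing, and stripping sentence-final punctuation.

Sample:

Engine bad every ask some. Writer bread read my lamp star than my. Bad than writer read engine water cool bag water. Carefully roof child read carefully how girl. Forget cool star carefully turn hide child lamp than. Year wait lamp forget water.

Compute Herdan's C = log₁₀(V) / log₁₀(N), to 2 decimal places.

0.86

N = 43, V = 25.
log₁₀(V) = 1.397940, log₁₀(N) = 1.633468
C = 1.397940 / 1.633468 = 0.86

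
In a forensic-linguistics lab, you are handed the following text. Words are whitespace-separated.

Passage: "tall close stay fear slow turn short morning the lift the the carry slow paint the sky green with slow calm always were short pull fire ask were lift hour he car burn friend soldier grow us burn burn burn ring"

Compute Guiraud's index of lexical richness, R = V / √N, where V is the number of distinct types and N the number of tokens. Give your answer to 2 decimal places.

N = 41, V = 30.
√N = 6.403124
R = 30 / 6.403124 = 4.69

4.69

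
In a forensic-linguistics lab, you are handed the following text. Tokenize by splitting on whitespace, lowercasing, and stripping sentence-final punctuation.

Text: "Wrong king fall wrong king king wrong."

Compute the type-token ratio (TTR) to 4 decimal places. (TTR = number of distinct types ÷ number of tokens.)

N = 7 tokens, V = 3 types.
TTR = V / N = 3 / 7 = 0.4286

0.4286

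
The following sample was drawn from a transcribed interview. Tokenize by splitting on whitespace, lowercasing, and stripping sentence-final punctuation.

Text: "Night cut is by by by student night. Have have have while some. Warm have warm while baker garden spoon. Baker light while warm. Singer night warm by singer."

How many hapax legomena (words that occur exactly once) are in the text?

7

Frequencies: by:4, have:4, warm:4, night:3, while:3, baker:2, singer:2, cut:1, is:1, student:1, some:1, garden:1, spoon:1, light:1
Hapax (freq=1): cut, garden, is, light, some, spoon, student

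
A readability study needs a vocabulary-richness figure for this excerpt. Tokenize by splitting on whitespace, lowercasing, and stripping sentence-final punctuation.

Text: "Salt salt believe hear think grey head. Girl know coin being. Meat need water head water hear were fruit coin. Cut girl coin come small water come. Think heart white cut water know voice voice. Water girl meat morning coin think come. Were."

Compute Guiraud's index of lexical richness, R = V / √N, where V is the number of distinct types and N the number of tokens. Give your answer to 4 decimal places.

3.3550

N = 43, V = 22.
√N = 6.557439
R = 22 / 6.557439 = 3.3550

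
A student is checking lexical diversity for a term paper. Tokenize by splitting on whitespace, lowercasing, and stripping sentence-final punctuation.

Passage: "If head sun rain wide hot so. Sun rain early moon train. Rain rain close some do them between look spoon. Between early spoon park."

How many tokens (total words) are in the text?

Tokens: if, head, sun, rain, wide, hot, so, sun, rain, early, moon, train, rain, rain, close, some, do, them, between, look, spoon, between, early, spoon, park
N = 25

25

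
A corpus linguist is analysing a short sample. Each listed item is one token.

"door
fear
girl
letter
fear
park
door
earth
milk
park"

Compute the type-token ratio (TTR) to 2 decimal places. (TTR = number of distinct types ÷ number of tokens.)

N = 10 tokens, V = 7 types.
TTR = V / N = 7 / 10 = 0.70

0.70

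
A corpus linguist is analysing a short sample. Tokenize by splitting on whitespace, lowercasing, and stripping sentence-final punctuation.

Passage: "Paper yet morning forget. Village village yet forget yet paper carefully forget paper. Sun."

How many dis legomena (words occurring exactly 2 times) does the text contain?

1

Frequencies: paper:3, yet:3, forget:3, village:2, morning:1, carefully:1, sun:1
Words with frequency 2: village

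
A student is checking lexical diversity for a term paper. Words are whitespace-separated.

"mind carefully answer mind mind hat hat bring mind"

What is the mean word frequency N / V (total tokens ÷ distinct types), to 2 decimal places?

N = 9 tokens, V = 5 types.
Mean frequency = N / V = 9 / 5 = 1.80

1.80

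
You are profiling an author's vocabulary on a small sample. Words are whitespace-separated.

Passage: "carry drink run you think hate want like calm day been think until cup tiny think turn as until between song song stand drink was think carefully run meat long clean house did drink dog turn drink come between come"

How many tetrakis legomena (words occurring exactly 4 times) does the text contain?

Frequencies: drink:4, think:4, run:2, until:2, turn:2, between:2, song:2, come:2, carry:1, you:1, hate:1, want:1, like:1, calm:1, day:1, been:1, cup:1, tiny:1, as:1, stand:1, … (8 more, each freq 1)
Words with frequency 4: drink, think

2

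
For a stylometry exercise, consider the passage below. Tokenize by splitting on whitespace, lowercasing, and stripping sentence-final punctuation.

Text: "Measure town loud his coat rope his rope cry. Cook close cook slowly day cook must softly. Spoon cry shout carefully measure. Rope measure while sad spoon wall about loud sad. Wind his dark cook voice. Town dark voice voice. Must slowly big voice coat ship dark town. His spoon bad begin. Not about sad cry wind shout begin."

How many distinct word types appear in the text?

28

Distinct types: {about, bad, begin, big, carefully, close, coat, cook, cry, dark, day, his, loud, measure, must, not, rope, sad, ship, shout, slowly, softly, spoon, town, voice, wall, while, wind}
V = 28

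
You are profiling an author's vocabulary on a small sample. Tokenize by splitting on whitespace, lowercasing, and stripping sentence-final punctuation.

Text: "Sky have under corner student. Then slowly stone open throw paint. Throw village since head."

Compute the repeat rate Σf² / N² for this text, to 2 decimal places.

Frequencies: throw:2, sky:1, have:1, under:1, corner:1, student:1, then:1, slowly:1, stone:1, open:1, paint:1, village:1, since:1, head:1
Σf² = 17; N² = 225
Repeat rate = 17 / 225 = 0.08

0.08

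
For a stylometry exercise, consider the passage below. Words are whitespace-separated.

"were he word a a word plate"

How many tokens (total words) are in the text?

7

Tokens: were, he, word, a, a, word, plate
N = 7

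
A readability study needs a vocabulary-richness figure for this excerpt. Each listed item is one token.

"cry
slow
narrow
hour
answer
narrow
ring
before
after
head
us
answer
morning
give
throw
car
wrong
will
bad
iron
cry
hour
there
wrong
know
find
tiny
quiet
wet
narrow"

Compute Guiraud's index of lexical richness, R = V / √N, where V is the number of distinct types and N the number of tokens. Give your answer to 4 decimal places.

N = 30, V = 24.
√N = 5.477226
R = 24 / 5.477226 = 4.3818

4.3818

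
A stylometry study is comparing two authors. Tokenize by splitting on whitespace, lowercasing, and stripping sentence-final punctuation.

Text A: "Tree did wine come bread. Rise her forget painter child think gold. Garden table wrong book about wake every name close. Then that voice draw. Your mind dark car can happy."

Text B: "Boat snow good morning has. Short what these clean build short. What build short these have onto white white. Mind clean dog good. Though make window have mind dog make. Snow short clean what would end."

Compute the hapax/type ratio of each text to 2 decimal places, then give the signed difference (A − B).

A: hapax=31, V=31, ratio=1.00
B: hapax=8, V=20, ratio=0.40
Difference = 1.00 − 0.40 = 0.60

0.60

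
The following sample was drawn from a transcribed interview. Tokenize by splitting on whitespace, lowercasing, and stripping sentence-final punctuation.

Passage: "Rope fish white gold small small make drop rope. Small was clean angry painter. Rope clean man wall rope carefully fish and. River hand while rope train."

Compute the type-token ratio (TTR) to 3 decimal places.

N = 27 tokens, V = 19 types.
TTR = V / N = 19 / 27 = 0.704

0.704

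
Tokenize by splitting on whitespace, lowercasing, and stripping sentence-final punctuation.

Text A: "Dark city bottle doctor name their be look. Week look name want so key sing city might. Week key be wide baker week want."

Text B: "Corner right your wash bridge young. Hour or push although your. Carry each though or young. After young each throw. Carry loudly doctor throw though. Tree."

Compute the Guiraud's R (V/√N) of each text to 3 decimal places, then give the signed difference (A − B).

A: V=16, N=24, R=3.266
B: V=18, N=26, R=3.530
Difference = 3.266 − 3.530 = -0.264

-0.264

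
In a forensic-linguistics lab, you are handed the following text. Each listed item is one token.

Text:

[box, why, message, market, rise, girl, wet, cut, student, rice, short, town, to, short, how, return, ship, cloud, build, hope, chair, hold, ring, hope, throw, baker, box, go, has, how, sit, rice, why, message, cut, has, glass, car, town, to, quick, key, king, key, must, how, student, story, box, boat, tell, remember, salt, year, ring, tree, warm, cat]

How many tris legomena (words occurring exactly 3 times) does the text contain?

Frequencies: box:3, how:3, why:2, message:2, cut:2, student:2, rice:2, short:2, town:2, to:2, hope:2, ring:2, has:2, key:2, market:1, rise:1, girl:1, wet:1, return:1, ship:1, … (22 more, each freq 1)
Words with frequency 3: box, how

2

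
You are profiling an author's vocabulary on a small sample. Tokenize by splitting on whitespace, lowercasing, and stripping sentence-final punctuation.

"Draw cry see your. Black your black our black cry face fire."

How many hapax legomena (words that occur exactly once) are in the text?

5

Frequencies: black:3, cry:2, your:2, draw:1, see:1, our:1, face:1, fire:1
Hapax (freq=1): draw, face, fire, our, see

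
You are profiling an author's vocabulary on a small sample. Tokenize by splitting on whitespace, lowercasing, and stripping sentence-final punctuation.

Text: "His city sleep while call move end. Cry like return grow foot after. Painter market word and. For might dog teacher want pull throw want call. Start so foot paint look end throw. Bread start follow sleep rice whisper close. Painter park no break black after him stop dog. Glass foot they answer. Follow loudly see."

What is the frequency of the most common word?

Frequencies: foot:3, sleep:2, call:2, end:2, after:2, painter:2, dog:2, want:2, throw:2, start:2, follow:2, his:1, city:1, while:1, move:1, cry:1, like:1, return:1, grow:1, market:1, … (24 more, each freq 1)
Most common: 'foot' with frequency 3.

3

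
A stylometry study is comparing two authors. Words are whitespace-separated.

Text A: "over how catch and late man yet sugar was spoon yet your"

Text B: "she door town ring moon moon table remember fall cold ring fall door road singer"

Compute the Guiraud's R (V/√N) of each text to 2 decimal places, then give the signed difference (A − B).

A: V=11, N=12, R=3.18
B: V=11, N=15, R=2.84
Difference = 3.18 − 2.84 = 0.34

0.34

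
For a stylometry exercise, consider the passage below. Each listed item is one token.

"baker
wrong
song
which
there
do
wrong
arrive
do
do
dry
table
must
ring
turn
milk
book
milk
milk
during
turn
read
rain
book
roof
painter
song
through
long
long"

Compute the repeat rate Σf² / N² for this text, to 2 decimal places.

0.06

Frequencies: do:3, milk:3, wrong:2, song:2, turn:2, book:2, long:2, baker:1, which:1, there:1, arrive:1, dry:1, table:1, must:1, ring:1, during:1, read:1, rain:1, roof:1, painter:1, … (1 more, each freq 1)
Σf² = 52; N² = 900
Repeat rate = 52 / 900 = 0.06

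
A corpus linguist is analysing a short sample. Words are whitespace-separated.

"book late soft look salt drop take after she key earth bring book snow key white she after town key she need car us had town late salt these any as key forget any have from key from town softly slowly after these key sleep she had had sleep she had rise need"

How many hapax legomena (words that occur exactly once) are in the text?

16

Frequencies: key:6, she:5, had:4, after:3, town:3, book:2, late:2, salt:2, need:2, these:2, any:2, from:2, sleep:2, soft:1, look:1, drop:1, take:1, earth:1, bring:1, snow:1, … (9 more, each freq 1)
Hapax (freq=1): as, bring, car, drop, earth, forget, have, look, rise, slowly, snow, soft, softly, take, us, white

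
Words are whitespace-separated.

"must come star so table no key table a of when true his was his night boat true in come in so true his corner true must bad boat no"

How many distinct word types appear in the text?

Distinct types: {a, bad, boat, come, corner, his, in, key, must, night, no, of, so, star, table, true, was, when}
V = 18

18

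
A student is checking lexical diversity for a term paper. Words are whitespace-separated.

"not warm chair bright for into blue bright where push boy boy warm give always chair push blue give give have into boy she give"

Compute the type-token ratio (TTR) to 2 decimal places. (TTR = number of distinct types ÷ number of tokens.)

0.56

N = 25 tokens, V = 14 types.
TTR = V / N = 14 / 25 = 0.56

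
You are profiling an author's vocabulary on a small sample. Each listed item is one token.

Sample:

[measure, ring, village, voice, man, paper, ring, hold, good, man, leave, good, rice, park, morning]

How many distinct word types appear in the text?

12

Distinct types: {good, hold, leave, man, measure, morning, paper, park, rice, ring, village, voice}
V = 12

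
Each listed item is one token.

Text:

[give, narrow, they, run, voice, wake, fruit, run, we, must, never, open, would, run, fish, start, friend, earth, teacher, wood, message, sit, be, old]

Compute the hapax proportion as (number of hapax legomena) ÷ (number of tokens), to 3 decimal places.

0.875

Frequencies: run:3, give:1, narrow:1, they:1, voice:1, wake:1, fruit:1, we:1, must:1, never:1, open:1, would:1, fish:1, start:1, friend:1, earth:1, teacher:1, wood:1, message:1, sit:1, … (2 more, each freq 1)
Hapax count = 21; token count = 24.
Ratio = 21 / 24 = 0.875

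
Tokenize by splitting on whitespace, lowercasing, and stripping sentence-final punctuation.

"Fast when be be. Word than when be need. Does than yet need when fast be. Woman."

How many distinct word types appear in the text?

9

Distinct types: {be, does, fast, need, than, when, woman, word, yet}
V = 9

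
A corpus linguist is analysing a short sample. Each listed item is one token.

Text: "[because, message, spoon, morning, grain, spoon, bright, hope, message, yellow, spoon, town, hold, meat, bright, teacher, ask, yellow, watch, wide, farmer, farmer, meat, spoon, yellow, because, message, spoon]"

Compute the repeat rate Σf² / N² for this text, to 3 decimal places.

0.087

Frequencies: spoon:5, message:3, yellow:3, because:2, bright:2, meat:2, farmer:2, morning:1, grain:1, hope:1, town:1, hold:1, teacher:1, ask:1, watch:1, wide:1
Σf² = 68; N² = 784
Repeat rate = 68 / 784 = 0.087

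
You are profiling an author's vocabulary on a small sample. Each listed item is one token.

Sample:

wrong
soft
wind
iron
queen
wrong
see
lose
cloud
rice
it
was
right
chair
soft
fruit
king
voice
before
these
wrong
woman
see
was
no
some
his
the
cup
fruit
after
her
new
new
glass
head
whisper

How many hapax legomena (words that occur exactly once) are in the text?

Frequencies: wrong:3, soft:2, see:2, was:2, fruit:2, new:2, wind:1, iron:1, queen:1, lose:1, cloud:1, rice:1, it:1, right:1, chair:1, king:1, voice:1, before:1, these:1, woman:1, … (10 more, each freq 1)
Hapax (freq=1): after, before, chair, cloud, cup, glass, head, her, his, iron, it, king, lose, no, queen, rice, right, some, the, these, voice, whisper, wind, woman

24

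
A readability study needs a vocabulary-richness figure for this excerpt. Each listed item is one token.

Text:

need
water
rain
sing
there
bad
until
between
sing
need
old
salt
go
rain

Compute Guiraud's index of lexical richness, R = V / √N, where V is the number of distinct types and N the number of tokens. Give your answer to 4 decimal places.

2.9399

N = 14, V = 11.
√N = 3.741657
R = 11 / 3.741657 = 2.9399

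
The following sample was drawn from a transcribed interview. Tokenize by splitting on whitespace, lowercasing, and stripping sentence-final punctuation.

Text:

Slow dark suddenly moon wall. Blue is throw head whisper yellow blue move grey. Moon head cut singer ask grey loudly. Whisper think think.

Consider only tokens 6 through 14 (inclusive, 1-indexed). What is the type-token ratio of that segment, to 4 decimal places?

0.8889

Segment tokens 6–14: blue, is, throw, head, whisper, yellow, blue, move, grey
Segment N = 9, segment V = 8.
TTR = 8 / 9 = 0.8889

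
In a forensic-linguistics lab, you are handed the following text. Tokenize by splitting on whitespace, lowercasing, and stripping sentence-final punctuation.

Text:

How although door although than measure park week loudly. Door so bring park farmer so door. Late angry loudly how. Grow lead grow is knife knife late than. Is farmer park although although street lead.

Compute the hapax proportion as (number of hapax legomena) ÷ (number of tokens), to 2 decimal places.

0.14

Frequencies: although:4, door:3, park:3, how:2, than:2, loudly:2, so:2, farmer:2, late:2, grow:2, lead:2, is:2, knife:2, measure:1, week:1, bring:1, angry:1, street:1
Hapax count = 5; token count = 35.
Ratio = 5 / 35 = 0.14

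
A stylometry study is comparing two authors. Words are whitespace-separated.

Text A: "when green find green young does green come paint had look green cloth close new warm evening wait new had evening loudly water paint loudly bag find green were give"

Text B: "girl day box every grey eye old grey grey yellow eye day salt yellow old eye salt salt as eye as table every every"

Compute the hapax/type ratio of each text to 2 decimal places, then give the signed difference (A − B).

A: hapax=13, V=20, ratio=0.65
B: hapax=3, V=11, ratio=0.27
Difference = 0.65 − 0.27 = 0.38

0.38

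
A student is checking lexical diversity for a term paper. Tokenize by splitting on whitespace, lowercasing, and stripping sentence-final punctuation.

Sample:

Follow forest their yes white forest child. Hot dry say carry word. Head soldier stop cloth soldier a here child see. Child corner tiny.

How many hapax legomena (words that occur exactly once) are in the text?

17

Frequencies: child:3, forest:2, soldier:2, follow:1, their:1, yes:1, white:1, hot:1, dry:1, say:1, carry:1, word:1, head:1, stop:1, cloth:1, a:1, here:1, see:1, corner:1, tiny:1
Hapax (freq=1): a, carry, cloth, corner, dry, follow, head, here, hot, say, see, stop, their, tiny, white, word, yes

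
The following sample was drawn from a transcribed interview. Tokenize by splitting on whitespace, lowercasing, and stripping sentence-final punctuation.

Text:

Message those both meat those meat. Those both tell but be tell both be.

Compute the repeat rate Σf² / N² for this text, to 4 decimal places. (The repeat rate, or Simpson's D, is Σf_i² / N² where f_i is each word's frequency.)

Frequencies: those:3, both:3, meat:2, tell:2, be:2, message:1, but:1
Σf² = 32; N² = 196
Repeat rate = 32 / 196 = 0.1633

0.1633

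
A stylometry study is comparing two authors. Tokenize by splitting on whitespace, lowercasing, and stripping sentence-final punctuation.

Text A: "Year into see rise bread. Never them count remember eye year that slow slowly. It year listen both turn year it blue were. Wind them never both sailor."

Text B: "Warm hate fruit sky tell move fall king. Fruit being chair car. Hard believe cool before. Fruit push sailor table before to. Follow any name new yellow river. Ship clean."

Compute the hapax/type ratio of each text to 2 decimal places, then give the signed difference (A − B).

-0.17

A: hapax=16, V=21, ratio=0.76
B: hapax=25, V=27, ratio=0.93
Difference = 0.76 − 0.93 = -0.17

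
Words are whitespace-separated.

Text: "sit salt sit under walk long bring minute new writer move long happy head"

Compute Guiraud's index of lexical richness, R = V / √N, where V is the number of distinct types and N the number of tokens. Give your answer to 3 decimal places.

N = 14, V = 12.
√N = 3.741657
R = 12 / 3.741657 = 3.207

3.207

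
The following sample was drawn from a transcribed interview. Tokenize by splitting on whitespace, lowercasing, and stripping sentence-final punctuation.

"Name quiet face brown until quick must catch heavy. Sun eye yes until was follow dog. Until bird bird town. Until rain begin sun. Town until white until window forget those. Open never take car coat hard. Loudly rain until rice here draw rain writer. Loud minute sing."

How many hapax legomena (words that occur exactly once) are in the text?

Frequencies: until:7, rain:3, sun:2, bird:2, town:2, name:1, quiet:1, face:1, brown:1, quick:1, must:1, catch:1, heavy:1, eye:1, yes:1, was:1, follow:1, dog:1, begin:1, white:1, … (17 more, each freq 1)
Hapax (freq=1): begin, brown, car, catch, coat, dog, draw, eye, face, follow, forget, hard, heavy, here, loud, loudly, minute, must, name, never, open, quick, quiet, rice, sing, take, those, was, white, window, writer, yes

32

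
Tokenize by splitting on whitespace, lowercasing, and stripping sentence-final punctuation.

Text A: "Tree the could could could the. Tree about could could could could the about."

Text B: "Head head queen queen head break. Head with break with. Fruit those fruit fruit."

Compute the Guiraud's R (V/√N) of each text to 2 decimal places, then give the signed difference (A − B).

-0.53

A: V=4, N=14, R=1.07
B: V=6, N=14, R=1.60
Difference = 1.07 − 1.60 = -0.53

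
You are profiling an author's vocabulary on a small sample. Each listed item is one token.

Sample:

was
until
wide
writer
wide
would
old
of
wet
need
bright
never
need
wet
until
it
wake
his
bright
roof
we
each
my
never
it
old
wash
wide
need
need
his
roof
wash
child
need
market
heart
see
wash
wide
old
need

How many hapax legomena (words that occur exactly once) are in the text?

12

Frequencies: need:6, wide:4, old:3, wash:3, until:2, wet:2, bright:2, never:2, it:2, his:2, roof:2, was:1, writer:1, would:1, of:1, wake:1, we:1, each:1, my:1, child:1, … (3 more, each freq 1)
Hapax (freq=1): child, each, heart, market, my, of, see, wake, was, we, would, writer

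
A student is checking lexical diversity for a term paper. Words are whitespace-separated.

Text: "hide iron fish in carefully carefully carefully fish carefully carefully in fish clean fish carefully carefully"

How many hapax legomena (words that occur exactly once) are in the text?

3

Frequencies: carefully:7, fish:4, in:2, hide:1, iron:1, clean:1
Hapax (freq=1): clean, hide, iron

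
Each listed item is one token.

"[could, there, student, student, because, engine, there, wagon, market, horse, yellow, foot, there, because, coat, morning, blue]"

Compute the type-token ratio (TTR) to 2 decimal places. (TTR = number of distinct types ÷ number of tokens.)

N = 17 tokens, V = 13 types.
TTR = V / N = 13 / 17 = 0.76

0.76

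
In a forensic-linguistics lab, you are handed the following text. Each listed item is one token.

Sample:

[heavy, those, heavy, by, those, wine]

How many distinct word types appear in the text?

Distinct types: {by, heavy, those, wine}
V = 4

4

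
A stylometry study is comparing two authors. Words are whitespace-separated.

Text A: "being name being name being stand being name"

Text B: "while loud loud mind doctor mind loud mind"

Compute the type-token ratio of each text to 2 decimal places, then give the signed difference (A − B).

TTR(A) = 3/8 = 0.38
TTR(B) = 4/8 = 0.50
Difference = 0.38 − 0.50 = -0.12

-0.12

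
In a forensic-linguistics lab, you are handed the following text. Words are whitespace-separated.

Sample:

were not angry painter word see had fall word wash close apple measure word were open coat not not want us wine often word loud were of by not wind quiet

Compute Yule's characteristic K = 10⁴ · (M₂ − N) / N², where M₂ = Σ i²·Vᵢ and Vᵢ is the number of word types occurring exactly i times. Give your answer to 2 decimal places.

312.17

Frequencies: not:4, word:4, were:3, angry:1, painter:1, see:1, had:1, fall:1, wash:1, close:1, apple:1, measure:1, open:1, coat:1, want:1, us:1, wine:1, often:1, loud:1, of:1, … (3 more, each freq 1)
N = 31. Frequency spectrum: V_1=20, V_3=1, V_4=2
M₂ = 1²·20 + 3²·1 + 4²·2 = 61
K = 10000 × (61 − 31) / 31² = 312.17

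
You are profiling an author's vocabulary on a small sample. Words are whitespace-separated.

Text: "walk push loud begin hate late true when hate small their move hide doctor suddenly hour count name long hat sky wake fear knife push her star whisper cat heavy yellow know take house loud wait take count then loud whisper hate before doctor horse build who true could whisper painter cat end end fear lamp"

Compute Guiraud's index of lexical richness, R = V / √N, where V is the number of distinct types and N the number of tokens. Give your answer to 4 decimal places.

N = 56, V = 42.
√N = 7.483315
R = 42 / 7.483315 = 5.6125

5.6125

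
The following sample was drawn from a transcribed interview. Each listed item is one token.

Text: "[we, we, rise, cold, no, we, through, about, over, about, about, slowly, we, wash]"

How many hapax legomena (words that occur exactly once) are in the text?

Frequencies: we:4, about:3, rise:1, cold:1, no:1, through:1, over:1, slowly:1, wash:1
Hapax (freq=1): cold, no, over, rise, slowly, through, wash

7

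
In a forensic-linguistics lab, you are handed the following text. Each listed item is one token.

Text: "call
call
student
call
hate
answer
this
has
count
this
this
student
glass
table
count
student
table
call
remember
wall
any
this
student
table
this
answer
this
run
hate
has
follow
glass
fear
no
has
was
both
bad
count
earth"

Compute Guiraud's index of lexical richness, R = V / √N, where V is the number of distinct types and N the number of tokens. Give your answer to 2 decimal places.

N = 40, V = 20.
√N = 6.324555
R = 20 / 6.324555 = 3.16

3.16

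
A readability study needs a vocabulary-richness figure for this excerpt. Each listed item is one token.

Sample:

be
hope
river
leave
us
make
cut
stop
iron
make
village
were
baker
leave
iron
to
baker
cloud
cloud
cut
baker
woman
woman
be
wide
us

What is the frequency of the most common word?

3

Frequencies: baker:3, be:2, leave:2, us:2, make:2, cut:2, iron:2, cloud:2, woman:2, hope:1, river:1, stop:1, village:1, were:1, to:1, wide:1
Most common: 'baker' with frequency 3.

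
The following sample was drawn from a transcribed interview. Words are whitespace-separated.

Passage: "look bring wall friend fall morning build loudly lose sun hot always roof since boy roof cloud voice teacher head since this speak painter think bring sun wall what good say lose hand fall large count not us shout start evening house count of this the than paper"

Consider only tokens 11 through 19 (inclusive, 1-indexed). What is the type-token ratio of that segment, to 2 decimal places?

Segment tokens 11–19: hot, always, roof, since, boy, roof, cloud, voice, teacher
Segment N = 9, segment V = 8.
TTR = 8 / 9 = 0.89

0.89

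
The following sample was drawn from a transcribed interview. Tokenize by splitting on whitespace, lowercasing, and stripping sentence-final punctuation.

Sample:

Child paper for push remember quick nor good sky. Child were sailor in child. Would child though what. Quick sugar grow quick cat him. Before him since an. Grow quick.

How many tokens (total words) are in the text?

30

Tokens: child, paper, for, push, remember, quick, nor, good, sky, child, were, sailor, in, child, would, child, though, what, quick, sugar, grow, quick, cat, him, before, him, since, an, grow, quick
N = 30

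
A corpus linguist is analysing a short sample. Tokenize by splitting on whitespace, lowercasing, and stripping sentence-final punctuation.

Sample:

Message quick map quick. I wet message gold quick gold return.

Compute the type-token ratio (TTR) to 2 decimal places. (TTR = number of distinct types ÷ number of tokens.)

0.64

N = 11 tokens, V = 7 types.
TTR = V / N = 7 / 11 = 0.64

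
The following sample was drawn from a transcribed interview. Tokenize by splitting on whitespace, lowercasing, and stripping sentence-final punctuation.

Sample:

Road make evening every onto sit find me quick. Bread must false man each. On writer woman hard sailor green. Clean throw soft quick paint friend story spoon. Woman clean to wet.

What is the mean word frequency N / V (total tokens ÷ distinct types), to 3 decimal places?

1.103

N = 32 tokens, V = 29 types.
Mean frequency = N / V = 32 / 29 = 1.103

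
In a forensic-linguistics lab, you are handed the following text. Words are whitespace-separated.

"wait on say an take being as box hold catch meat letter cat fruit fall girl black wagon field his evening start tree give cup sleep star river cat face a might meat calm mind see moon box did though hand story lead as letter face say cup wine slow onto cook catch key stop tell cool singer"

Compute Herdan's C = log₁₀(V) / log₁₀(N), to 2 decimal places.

0.96

N = 58, V = 49.
log₁₀(V) = 1.690196, log₁₀(N) = 1.763428
C = 1.690196 / 1.763428 = 0.96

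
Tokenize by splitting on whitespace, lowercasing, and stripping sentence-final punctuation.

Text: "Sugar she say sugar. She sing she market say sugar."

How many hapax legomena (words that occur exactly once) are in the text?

Frequencies: sugar:3, she:3, say:2, sing:1, market:1
Hapax (freq=1): market, sing

2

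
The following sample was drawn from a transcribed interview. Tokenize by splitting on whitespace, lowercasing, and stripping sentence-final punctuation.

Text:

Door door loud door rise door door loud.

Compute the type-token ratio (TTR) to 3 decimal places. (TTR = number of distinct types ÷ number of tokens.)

N = 8 tokens, V = 3 types.
TTR = V / N = 3 / 8 = 0.375

0.375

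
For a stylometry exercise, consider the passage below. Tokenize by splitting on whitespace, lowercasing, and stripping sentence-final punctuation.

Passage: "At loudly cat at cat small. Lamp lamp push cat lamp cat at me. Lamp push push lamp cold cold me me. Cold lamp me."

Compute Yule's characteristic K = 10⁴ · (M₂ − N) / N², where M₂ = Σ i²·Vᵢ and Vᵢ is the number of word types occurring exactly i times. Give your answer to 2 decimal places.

1152.00

Frequencies: lamp:6, cat:4, me:4, at:3, push:3, cold:3, loudly:1, small:1
N = 25. Frequency spectrum: V_1=2, V_3=3, V_4=2, V_6=1
M₂ = 1²·2 + 3²·3 + 4²·2 + 6²·1 = 97
K = 10000 × (97 − 25) / 25² = 1152.00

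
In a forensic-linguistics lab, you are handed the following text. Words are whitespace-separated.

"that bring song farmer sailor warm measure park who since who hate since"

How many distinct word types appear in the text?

Distinct types: {bring, farmer, hate, measure, park, sailor, since, song, that, warm, who}
V = 11

11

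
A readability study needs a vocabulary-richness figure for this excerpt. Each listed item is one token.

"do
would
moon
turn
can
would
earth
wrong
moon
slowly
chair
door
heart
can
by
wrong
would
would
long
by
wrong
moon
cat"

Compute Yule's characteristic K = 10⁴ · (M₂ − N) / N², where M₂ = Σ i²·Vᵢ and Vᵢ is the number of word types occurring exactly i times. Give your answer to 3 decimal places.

529.301

Frequencies: would:4, moon:3, wrong:3, can:2, by:2, do:1, turn:1, earth:1, slowly:1, chair:1, door:1, heart:1, long:1, cat:1
N = 23. Frequency spectrum: V_1=9, V_2=2, V_3=2, V_4=1
M₂ = 1²·9 + 2²·2 + 3²·2 + 4²·1 = 51
K = 10000 × (51 − 23) / 23² = 529.301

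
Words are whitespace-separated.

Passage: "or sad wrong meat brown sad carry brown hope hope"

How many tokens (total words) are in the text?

Tokens: or, sad, wrong, meat, brown, sad, carry, brown, hope, hope
N = 10

10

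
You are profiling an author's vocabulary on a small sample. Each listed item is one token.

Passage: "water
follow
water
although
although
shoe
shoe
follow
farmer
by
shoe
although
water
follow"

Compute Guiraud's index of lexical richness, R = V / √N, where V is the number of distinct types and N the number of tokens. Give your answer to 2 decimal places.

1.60

N = 14, V = 6.
√N = 3.741657
R = 6 / 3.741657 = 1.60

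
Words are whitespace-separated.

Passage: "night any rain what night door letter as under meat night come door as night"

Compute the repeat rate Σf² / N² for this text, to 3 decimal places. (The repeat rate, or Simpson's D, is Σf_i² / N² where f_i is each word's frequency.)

Frequencies: night:4, door:2, as:2, any:1, rain:1, what:1, letter:1, under:1, meat:1, come:1
Σf² = 31; N² = 225
Repeat rate = 31 / 225 = 0.138

0.138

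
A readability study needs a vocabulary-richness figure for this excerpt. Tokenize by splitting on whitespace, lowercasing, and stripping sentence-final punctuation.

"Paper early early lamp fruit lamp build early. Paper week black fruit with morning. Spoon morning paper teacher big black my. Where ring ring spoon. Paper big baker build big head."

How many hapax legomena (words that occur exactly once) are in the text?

7

Frequencies: paper:4, early:3, big:3, lamp:2, fruit:2, build:2, black:2, morning:2, spoon:2, ring:2, week:1, with:1, teacher:1, my:1, where:1, baker:1, head:1
Hapax (freq=1): baker, head, my, teacher, week, where, with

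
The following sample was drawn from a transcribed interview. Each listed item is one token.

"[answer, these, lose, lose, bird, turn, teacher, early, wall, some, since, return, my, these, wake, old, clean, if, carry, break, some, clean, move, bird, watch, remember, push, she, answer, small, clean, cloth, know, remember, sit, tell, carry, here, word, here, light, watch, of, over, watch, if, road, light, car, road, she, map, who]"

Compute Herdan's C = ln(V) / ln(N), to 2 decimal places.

N = 53, V = 37.
ln(V) = 3.610918, ln(N) = 3.970292
C = 3.610918 / 3.970292 = 0.91

0.91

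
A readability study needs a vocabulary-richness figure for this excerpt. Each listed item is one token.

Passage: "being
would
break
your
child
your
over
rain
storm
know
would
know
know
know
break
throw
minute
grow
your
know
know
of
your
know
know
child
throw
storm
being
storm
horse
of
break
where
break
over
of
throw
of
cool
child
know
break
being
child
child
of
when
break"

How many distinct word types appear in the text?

Distinct types: {being, break, child, cool, grow, horse, know, minute, of, over, rain, storm, throw, when, where, would, your}
V = 17

17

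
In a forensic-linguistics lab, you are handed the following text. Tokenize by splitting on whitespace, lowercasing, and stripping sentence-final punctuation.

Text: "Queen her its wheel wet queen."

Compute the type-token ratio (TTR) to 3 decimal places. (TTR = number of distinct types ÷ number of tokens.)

0.833

N = 6 tokens, V = 5 types.
TTR = V / N = 5 / 6 = 0.833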